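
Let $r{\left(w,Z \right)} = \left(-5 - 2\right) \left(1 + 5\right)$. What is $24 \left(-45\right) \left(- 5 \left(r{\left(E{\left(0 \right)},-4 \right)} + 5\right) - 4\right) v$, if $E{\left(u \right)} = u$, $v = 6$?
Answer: $-1172880$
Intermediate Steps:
$r{\left(w,Z \right)} = -42$ ($r{\left(w,Z \right)} = \left(-7\right) 6 = -42$)
$24 \left(-45\right) \left(- 5 \left(r{\left(E{\left(0 \right)},-4 \right)} + 5\right) - 4\right) v = 24 \left(-45\right) \left(- 5 \left(-42 + 5\right) - 4\right) 6 = - 1080 \left(\left(-5\right) \left(-37\right) - 4\right) 6 = - 1080 \left(185 - 4\right) 6 = - 1080 \cdot 181 \cdot 6 = \left(-1080\right) 1086 = -1172880$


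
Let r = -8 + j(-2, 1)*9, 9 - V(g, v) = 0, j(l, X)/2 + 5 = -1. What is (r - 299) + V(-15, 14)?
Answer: -406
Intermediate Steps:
j(l, X) = -12 (j(l, X) = -10 + 2*(-1) = -10 - 2 = -12)
V(g, v) = 9 (V(g, v) = 9 - 1*0 = 9 + 0 = 9)
r = -116 (r = -8 - 12*9 = -8 - 108 = -116)
(r - 299) + V(-15, 14) = (-116 - 299) + 9 = -415 + 9 = -406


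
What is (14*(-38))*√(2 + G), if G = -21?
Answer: -532*I*√19 ≈ -2318.9*I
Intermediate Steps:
(14*(-38))*√(2 + G) = (14*(-38))*√(2 - 21) = -532*I*√19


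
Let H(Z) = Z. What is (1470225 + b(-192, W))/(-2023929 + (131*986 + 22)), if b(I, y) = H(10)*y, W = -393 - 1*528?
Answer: -1461015/1894741 ≈ -0.77109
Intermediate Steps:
W = -921 (W = -393 - 528 = -921)
b(I, y) = 10*y
(1470225 + b(-192, W))/(-2023929 + (131*986 + 22)) = (1470225 + 10*(-921))/(-2023929 + (131*986 + 22)) = (1470225 - 9210)/(-2023929 + (129166 + 22)) = 1461015/(-2023929 + 129188) = 1461015/(-1894741) = 1461015*(-1/1894741) = -1461015/1894741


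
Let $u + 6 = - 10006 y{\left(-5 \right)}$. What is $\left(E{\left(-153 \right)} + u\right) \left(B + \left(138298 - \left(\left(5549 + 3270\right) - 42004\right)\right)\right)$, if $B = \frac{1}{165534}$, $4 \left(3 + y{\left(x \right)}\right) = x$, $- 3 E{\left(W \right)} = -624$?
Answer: $\frac{808582813301655}{110356} \approx 7.327 \cdot 10^{9}$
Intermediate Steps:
$E{\left(W \right)} = 208$ ($E{\left(W \right)} = \left(- \frac{1}{3}\right) \left(-624\right) = 208$)
$y{\left(x \right)} = -3 + \frac{x}{4}$
$B = \frac{1}{165534} \approx 6.0411 \cdot 10^{-6}$
$u = \frac{85039}{2}$ ($u = -6 - 10006 \left(-3 + \frac{1}{4} \left(-5\right)\right) = -6 - 10006 \left(-3 - \frac{5}{4}\right) = -6 - - \frac{85051}{2} = -6 + \frac{85051}{2} = \frac{85039}{2} \approx 42520.0$)
$\left(E{\left(-153 \right)} + u\right) \left(B + \left(138298 - \left(\left(5549 + 3270\right) - 42004\right)\right)\right) = \left(208 + \frac{85039}{2}\right) \left(\frac{1}{165534} + \left(138298 - \left(\left(5549 + 3270\right) - 42004\right)\right)\right) = \frac{85455 \left(\frac{1}{165534} + \left(138298 - \left(8819 - 42004\right)\right)\right)}{2} = \frac{85455 \left(\frac{1}{165534} + \left(138298 - -33185\right)\right)}{2} = \frac{85455 \left(\frac{1}{165534} + \left(138298 + 33185\right)\right)}{2} = \frac{85455 \left(\frac{1}{165534} + 171483\right)}{2} = \frac{85455}{2} \cdot \frac{28386266923}{165534} = \frac{808582813301655}{110356}$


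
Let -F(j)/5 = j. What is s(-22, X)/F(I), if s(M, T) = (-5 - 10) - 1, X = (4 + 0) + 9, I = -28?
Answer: -4/35 ≈ -0.11429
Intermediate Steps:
F(j) = -5*j
X = 13 (X = 4 + 9 = 13)
s(M, T) = -16 (s(M, T) = -15 - 1 = -16)
s(-22, X)/F(I) = -16/((-5*(-28))) = -16/140 = -16*1/140 = -4/35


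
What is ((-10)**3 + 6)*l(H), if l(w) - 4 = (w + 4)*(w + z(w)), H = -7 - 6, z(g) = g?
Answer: -236572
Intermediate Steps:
H = -13
l(w) = 4 + 2*w*(4 + w) (l(w) = 4 + (w + 4)*(w + w) = 4 + (4 + w)*(2*w) = 4 + 2*w*(4 + w))
((-10)**3 + 6)*l(H) = ((-10)**3 + 6)*(4 + 2*(-13)**2 + 8*(-13)) = (-1000 + 6)*(4 + 2*169 - 104) = -994*(4 + 338 - 104) = -994*238 = -236572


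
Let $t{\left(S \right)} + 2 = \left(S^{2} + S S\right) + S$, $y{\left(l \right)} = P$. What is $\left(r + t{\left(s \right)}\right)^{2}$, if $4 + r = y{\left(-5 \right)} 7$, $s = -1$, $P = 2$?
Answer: $81$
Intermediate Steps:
$y{\left(l \right)} = 2$
$r = 10$ ($r = -4 + 2 \cdot 7 = -4 + 14 = 10$)
$t{\left(S \right)} = -2 + S + 2 S^{2}$ ($t{\left(S \right)} = -2 + \left(\left(S^{2} + S S\right) + S\right) = -2 + \left(\left(S^{2} + S^{2}\right) + S\right) = -2 + \left(2 S^{2} + S\right) = -2 + \left(S + 2 S^{2}\right) = -2 + S + 2 S^{2}$)
$\left(r + t{\left(s \right)}\right)^{2} = \left(10 - \left(3 - 2\right)\right)^{2} = \left(10 - 1\right)^{2} = 9^{2} = 81$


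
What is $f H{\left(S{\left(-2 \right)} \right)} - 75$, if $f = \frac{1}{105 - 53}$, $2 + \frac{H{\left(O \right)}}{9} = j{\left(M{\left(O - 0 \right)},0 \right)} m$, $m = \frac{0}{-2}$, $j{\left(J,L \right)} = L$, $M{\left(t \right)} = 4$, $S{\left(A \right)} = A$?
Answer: $- \frac{1959}{26} \approx -75.346$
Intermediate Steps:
$m = 0$ ($m = 0 \left(- \frac{1}{2}\right) = 0$)
$H{\left(O \right)} = -18$ ($H{\left(O \right)} = -18 + 9 \cdot 0 \cdot 0 = -18 + 9 \cdot 0 = -18 + 0 = -18$)
$f = \frac{1}{52} \approx 0.019231$
$f H{\left(S{\left(-2 \right)} \right)} - 75 = \frac{1}{52} \left(-18\right) - 75 = - \frac{9}{26} - 75 = - \frac{1959}{26}$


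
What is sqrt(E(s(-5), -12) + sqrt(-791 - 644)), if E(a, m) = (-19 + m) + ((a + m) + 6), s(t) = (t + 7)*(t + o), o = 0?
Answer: sqrt(-47 + I*sqrt(1435)) ≈ 2.5851 + 7.3269*I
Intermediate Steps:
s(t) = t*(7 + t) (s(t) = (t + 7)*(t + 0) = (7 + t)*t = t*(7 + t))
E(a, m) = -13 + a + 2*m (E(a, m) = (-19 + m) + (6 + a + m) = -13 + a + 2*m)
sqrt(E(s(-5), -12) + sqrt(-791 - 644)) = sqrt((-13 - 5*(7 - 5) + 2*(-12)) + sqrt(-791 - 644)) = sqrt((-13 - 5*2 - 24) + sqrt(-1435)) = sqrt((-13 - 10 - 24) + I*sqrt(1435)) = sqrt(-47 + I*sqrt(1435))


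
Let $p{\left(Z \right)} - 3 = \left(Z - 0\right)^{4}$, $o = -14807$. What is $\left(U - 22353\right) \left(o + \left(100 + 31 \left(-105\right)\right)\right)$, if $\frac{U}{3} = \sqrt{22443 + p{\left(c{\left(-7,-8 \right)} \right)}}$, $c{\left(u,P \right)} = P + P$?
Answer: $401504586 - 53886 \sqrt{87982} \approx 3.8552 \cdot 10^{8}$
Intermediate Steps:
$c{\left(u,P \right)} = 2 P$
$p{\left(Z \right)} = 3 + Z^{4}$ ($p{\left(Z \right)} = 3 + \left(Z - 0\right)^{4} = 3 + \left(Z + 0\right)^{4} = 3 + Z^{4}$)
$U = 3 \sqrt{87982}$ ($U = 3 \sqrt{22443 + \left(3 + \left(2 \left(-8\right)\right)^{4}\right)} = 3 \sqrt{22443 + \left(3 + \left(-16\right)^{4}\right)} = 3 \sqrt{22443 + \left(3 + 65536\right)} = 3 \sqrt{22443 + 65539} = 3 \sqrt{87982} \approx 889.85$)
$\left(U - 22353\right) \left(o + \left(100 + 31 \left(-105\right)\right)\right) = \left(3 \sqrt{87982} - 22353\right) \left(-14807 + \left(100 + 31 \left(-105\right)\right)\right) = \left(-22353 + 3 \sqrt{87982}\right) \left(-14807 + \left(100 - 3255\right)\right) = \left(-22353 + 3 \sqrt{87982}\right) \left(-14807 - 3155\right) = \left(-22353 + 3 \sqrt{87982}\right) \left(-17962\right) = 401504586 - 53886 \sqrt{87982}$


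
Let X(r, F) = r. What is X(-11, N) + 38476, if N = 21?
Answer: 38465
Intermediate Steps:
X(-11, N) + 38476 = -11 + 38476 = 38465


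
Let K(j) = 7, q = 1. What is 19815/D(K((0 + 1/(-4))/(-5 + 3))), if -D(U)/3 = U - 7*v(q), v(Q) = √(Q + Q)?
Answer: 6605/7 + 6605*√2/7 ≈ 2278.0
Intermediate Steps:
v(Q) = √2*√Q (v(Q) = √(2*Q) = √2*√Q)
D(U) = -3*U + 21*√2 (D(U) = -3*(U - 7*√2*√1) = -3*(U - 7*√2) = -3*U + 21*√2)
19815/D(K((0 + 1/(-4))/(-5 + 3))) = 19815/(-3*7 + 21*√2) = 19815/(-21 + 21*√2)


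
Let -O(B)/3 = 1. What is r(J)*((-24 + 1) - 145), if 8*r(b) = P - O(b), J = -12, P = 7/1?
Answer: -210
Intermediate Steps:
O(B) = -3 (O(B) = -3*1 = -3)
P = 7 (P = 7*1 = 7)
r(b) = 5/4 (r(b) = (7 - 1*(-3))/8 = (7 + 3)/8 = (⅛)*10 = 5/4)
r(J)*((-24 + 1) - 145) = 5*((-24 + 1) - 145)/4 = 5*(-23 - 145)/4 = (5/4)*(-168) = -210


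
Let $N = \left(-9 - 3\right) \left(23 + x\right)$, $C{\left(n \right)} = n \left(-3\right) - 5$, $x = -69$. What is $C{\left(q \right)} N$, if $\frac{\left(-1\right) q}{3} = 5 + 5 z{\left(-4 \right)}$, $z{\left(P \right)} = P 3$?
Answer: $-276000$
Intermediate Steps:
$z{\left(P \right)} = 3 P$
$q = 165$ ($q = - 3 \left(5 + 5 \cdot 3 \left(-4\right)\right) = - 3 \left(5 + 5 \left(-12\right)\right) = - 3 \left(5 - 60\right) = \left(-3\right) \left(-55\right) = 165$)
$C{\left(n \right)} = -5 - 3 n$ ($C{\left(n \right)} = - 3 n - 5 = -5 - 3 n$)
$N = 552$ ($N = \left(-9 - 3\right) \left(23 - 69\right) = \left(-12\right) \left(-46\right) = 552$)
$C{\left(q \right)} N = \left(-5 - 495\right) 552 = \left(-500\right) 552 = -276000$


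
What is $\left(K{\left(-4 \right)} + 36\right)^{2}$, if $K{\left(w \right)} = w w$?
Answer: $2704$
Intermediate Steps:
$K{\left(w \right)} = w^{2}$
$\left(K{\left(-4 \right)} + 36\right)^{2} = \left(\left(-4\right)^{2} + 36\right)^{2} = \left(16 + 36\right)^{2} = 52^{2} = 2704$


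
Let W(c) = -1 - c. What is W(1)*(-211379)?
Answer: 422758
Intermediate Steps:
W(1)*(-211379) = (-1 - 1*1)*(-211379) = (-1 - 1)*(-211379) = -2*(-211379) = 422758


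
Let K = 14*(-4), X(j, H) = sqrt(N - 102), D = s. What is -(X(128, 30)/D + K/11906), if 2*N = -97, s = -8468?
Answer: 28/5953 + I*sqrt(602)/16936 ≈ 0.0047035 + 0.0014487*I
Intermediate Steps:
N = -97/2 (N = (1/2)*(-97) = -97/2 ≈ -48.500)
D = -8468
X(j, H) = I*sqrt(602)/2 (X(j, H) = sqrt(-97/2 - 102) = sqrt(-301/2) = I*sqrt(602)/2)
K = -56
-(X(128, 30)/D + K/11906) = -((I*sqrt(602)/2)/(-8468) - 56/11906) = -((I*sqrt(602)/2)*(-1/8468) - 56*1/11906) = -(-I*sqrt(602)/16936 - 28/5953) = -(-28/5953 - I*sqrt(602)/16936) = 28/5953 + I*sqrt(602)/16936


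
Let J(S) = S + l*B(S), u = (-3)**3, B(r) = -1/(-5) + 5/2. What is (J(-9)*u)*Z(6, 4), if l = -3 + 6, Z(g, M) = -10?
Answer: -243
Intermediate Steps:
B(r) = 27/10 (B(r) = -1*(-1/5) + 5*(1/2) = 1/5 + 5/2 = 27/10)
l = 3
u = -27
J(S) = 81/10 + S (J(S) = S + 3*(27/10) = S + 81/10 = 81/10 + S)
(J(-9)*u)*Z(6, 4) = ((81/10 - 9)*(-27))*(-10) = -9/10*(-27)*(-10) = (243/10)*(-10) = -243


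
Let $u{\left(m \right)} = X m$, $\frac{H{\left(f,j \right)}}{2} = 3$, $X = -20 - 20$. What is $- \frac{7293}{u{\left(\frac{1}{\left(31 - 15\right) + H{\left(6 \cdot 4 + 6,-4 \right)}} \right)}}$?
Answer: $\frac{80223}{20} \approx 4011.1$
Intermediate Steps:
$X = -40$
$H{\left(f,j \right)} = 6$ ($H{\left(f,j \right)} = 2 \cdot 3 = 6$)
$u{\left(m \right)} = - 40 m$
$- \frac{7293}{u{\left(\frac{1}{\left(31 - 15\right) + H{\left(6 \cdot 4 + 6,-4 \right)}} \right)}} = - \frac{7293}{\left(-40\right) \frac{1}{\left(31 - 15\right) + 6}} = - \frac{7293}{\left(-40\right) \frac{1}{16 + 6}} = - \frac{7293}{\left(-40\right) \frac{1}{22}} = - \frac{7293}{- \frac{20}{11}} = \left(-7293\right) \left(- \frac{11}{20}\right) = \frac{80223}{20}$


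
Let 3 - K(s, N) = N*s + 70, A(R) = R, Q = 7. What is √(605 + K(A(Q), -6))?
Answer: 2*√145 ≈ 24.083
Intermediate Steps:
K(s, N) = -67 - N*s (K(s, N) = 3 - (N*s + 70) = 3 - (70 + N*s) = 3 + (-70 - N*s) = -67 - N*s)
√(605 + K(A(Q), -6)) = √(605 + (-67 - 1*(-6)*7)) = √(605 + (-67 + 42)) = √(605 - 25) = √580 = 2*√145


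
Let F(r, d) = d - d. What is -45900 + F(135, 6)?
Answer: -45900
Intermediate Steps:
F(r, d) = 0
-45900 + F(135, 6) = -45900 + 0 = -45900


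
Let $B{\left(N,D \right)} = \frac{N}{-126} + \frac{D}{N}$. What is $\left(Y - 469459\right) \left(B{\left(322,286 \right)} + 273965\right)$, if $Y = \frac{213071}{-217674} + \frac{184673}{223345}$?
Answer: $- \frac{9060276015587099205611647}{70445162918970} \approx -1.2861 \cdot 10^{11}$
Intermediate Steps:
$B{\left(N,D \right)} = - \frac{N}{126} + \frac{D}{N}$ ($B{\left(N,D \right)} = N \left(- \frac{1}{126}\right) + \frac{D}{N} = - \frac{N}{126} + \frac{D}{N}$)
$Y = - \frac{7389831893}{48616399530}$ ($Y = 213071 \left(- \frac{1}{217674}\right) + 184673 \cdot \frac{1}{223345} = - \frac{213071}{217674} + \frac{184673}{223345} = - \frac{7389831893}{48616399530} \approx -0.152$)
$\left(Y - 469459\right) \left(B{\left(322,286 \right)} + 273965\right) = \left(- \frac{7389831893}{48616399530} - 469459\right) \left(\left(\left(- \frac{1}{126}\right) 322 + \frac{286}{322}\right) + 273965\right) = - \frac{22823413696786163 \left(\left(- \frac{23}{9} + 286 \cdot \frac{1}{322}\right) + 273965\right)}{48616399530} = - \frac{22823413696786163 \left(\left(- \frac{23}{9} + \frac{143}{161}\right) + 273965\right)}{48616399530} = - \frac{22823413696786163 \left(- \frac{2416}{1449} + 273965\right)}{48616399530} = \left(- \frac{22823413696786163}{48616399530}\right) \frac{396972869}{1449} = - \frac{9060276015587099205611647}{70445162918970}$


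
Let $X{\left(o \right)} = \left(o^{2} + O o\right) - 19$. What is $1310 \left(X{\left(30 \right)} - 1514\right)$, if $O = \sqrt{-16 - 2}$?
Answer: $-829230 + 117900 i \sqrt{2} \approx -8.2923 \cdot 10^{5} + 1.6674 \cdot 10^{5} i$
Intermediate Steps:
$O = 3 i \sqrt{2}$ ($O = \sqrt{-18} = 3 i \sqrt{2} \approx 4.2426 i$)
$X{\left(o \right)} = -19 + o^{2} + 3 i o \sqrt{2}$ ($X{\left(o \right)} = \left(o^{2} + 3 i \sqrt{2} o\right) - 19 = \left(o^{2} + 3 i o \sqrt{2}\right) - 19 = -19 + o^{2} + 3 i o \sqrt{2}$)
$1310 \left(X{\left(30 \right)} - 1514\right) = 1310 \left(\left(-19 + 30^{2} + 3 i 30 \sqrt{2}\right) - 1514\right) = 1310 \left(\left(-19 + 900 + 90 i \sqrt{2}\right) - 1514\right) = 1310 \left(\left(881 + 90 i \sqrt{2}\right) - 1514\right) = 1310 \left(-633 + 90 i \sqrt{2}\right) = -829230 + 117900 i \sqrt{2}$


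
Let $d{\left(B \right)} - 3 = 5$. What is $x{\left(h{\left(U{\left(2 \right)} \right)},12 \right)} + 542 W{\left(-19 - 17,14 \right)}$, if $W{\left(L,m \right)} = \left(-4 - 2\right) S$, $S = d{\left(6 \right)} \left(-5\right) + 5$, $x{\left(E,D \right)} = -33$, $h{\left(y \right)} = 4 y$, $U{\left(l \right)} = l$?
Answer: $113787$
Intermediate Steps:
$d{\left(B \right)} = 8$ ($d{\left(B \right)} = 3 + 5 = 8$)
$S = -35$ ($S = 8 \left(-5\right) + 5 = -40 + 5 = -35$)
$W{\left(L,m \right)} = 210$ ($W{\left(L,m \right)} = \left(-4 - 2\right) \left(-35\right) = \left(-6\right) \left(-35\right) = 210$)
$x{\left(h{\left(U{\left(2 \right)} \right)},12 \right)} + 542 W{\left(-19 - 17,14 \right)} = -33 + 542 \cdot 210 = -33 + 113820 = 113787$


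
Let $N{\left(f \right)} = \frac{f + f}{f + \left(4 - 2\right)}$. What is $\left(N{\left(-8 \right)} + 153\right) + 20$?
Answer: $\frac{527}{3} \approx 175.67$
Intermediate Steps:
$N{\left(f \right)} = \frac{2 f}{2 + f}$ ($N{\left(f \right)} = \frac{2 f}{f + 2} = \frac{2 f}{2 + f}$)
$\left(N{\left(-8 \right)} + 153\right) + 20 = \left(2 \left(-8\right) \frac{1}{2 - 8} + 153\right) + 20 = \left(2 \left(-8\right) \frac{1}{-6} + 153\right) + 20 = \left(2 \left(-8\right) \left(- \frac{1}{6}\right) + 153\right) + 20 = \left(\frac{8}{3} + 153\right) + 20 = \frac{467}{3} + 20 = \frac{527}{3}$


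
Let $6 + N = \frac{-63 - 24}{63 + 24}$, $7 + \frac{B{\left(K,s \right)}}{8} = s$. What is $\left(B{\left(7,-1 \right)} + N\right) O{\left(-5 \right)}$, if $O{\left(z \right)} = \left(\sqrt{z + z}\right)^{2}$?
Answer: $710$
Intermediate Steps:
$B{\left(K,s \right)} = -56 + 8 s$
$N = -7$ ($N = -6 + \frac{-63 - 24}{63 + 24} = -6 - \frac{87}{87} = -6 - 1 = -7$)
$O{\left(z \right)} = 2 z$ ($O{\left(z \right)} = \left(\sqrt{2 z}\right)^{2} = \left(\sqrt{2} \sqrt{z}\right)^{2} = 2 z$)
$\left(B{\left(7,-1 \right)} + N\right) O{\left(-5 \right)} = \left(\left(-56 + 8 \left(-1\right)\right) - 7\right) 2 \left(-5\right) = \left(\left(-56 - 8\right) - 7\right) \left(-10\right) = \left(-64 - 7\right) \left(-10\right) = \left(-71\right) \left(-10\right) = 710$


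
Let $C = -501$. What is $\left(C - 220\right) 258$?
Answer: $-186018$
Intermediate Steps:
$\left(C - 220\right) 258 = \left(-501 - 220\right) 258 = \left(-721\right) 258 = -186018$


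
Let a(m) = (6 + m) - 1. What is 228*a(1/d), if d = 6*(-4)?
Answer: 2261/2 ≈ 1130.5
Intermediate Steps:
d = -24
a(m) = 5 + m
228*a(1/d) = 228*(5 + 1/(-24)) = 228*(5 - 1/24) = 228*(119/24) = 2261/2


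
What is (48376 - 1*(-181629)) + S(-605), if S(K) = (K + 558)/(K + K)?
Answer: 278306097/1210 ≈ 2.3001e+5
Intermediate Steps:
S(K) = (558 + K)/(2*K) (S(K) = (558 + K)/((2*K)) = (558 + K)*(1/(2*K)) = (558 + K)/(2*K))
(48376 - 1*(-181629)) + S(-605) = (48376 - 1*(-181629)) + (1/2)*(558 - 605)/(-605) = (48376 + 181629) + (1/2)*(-1/605)*(-47) = 230005 + 47/1210 = 278306097/1210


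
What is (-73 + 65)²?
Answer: 64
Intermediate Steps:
(-73 + 65)² = (-8)² = 64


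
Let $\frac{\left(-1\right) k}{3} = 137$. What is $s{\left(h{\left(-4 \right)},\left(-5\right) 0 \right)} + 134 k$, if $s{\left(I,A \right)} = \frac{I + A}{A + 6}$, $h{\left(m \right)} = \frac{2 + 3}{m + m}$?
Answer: $- \frac{2643557}{48} \approx -55074.0$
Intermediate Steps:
$h{\left(m \right)} = \frac{5}{2 m}$
$k = -411$ ($k = \left(-3\right) 137 = -411$)
$s{\left(I,A \right)} = \frac{A + I}{6 + A}$
$s{\left(h{\left(-4 \right)},\left(-5\right) 0 \right)} + 134 k = \frac{\left(-5\right) 0 + \frac{5}{2 \left(-4\right)}}{6 - 0} + 134 \left(-411\right) = \frac{0 + \frac{5}{2} \left(- \frac{1}{4}\right)}{6 + 0} - 55074 = \frac{0 - \frac{5}{8}}{6} - 55074 = \frac{1}{6} \left(- \frac{5}{8}\right) - 55074 = - \frac{5}{48} - 55074 = - \frac{2643557}{48}$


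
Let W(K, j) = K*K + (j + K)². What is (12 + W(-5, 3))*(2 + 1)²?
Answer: 369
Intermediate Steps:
W(K, j) = K² + (K + j)²
(12 + W(-5, 3))*(2 + 1)² = (12 + ((-5)² + (-5 + 3)²))*(2 + 1)² = (12 + (25 + (-2)²))*3² = (12 + (25 + 4))*9 = (12 + 29)*9 = 41*9 = 369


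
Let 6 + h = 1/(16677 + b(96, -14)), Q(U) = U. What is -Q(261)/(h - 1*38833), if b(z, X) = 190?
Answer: 1467429/218365804 ≈ 0.0067201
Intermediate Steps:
h = -101201/16867 (h = -6 + 1/(16677 + 190) = -6 + 1/16867 = -101201/16867 ≈ -5.9999)
-Q(261)/(h - 1*38833) = -261/(-101201/16867 - 1*38833) = -261/(-101201/16867 - 38833) = -261/(-655097412/16867) = -261*(-16867)/655097412 = -1*(-1467429/218365804) = 1467429/218365804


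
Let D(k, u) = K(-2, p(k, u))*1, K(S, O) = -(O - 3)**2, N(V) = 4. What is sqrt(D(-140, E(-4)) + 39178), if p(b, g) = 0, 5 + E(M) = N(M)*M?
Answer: sqrt(39169) ≈ 197.91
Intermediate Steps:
E(M) = -5 + 4*M
K(S, O) = -(-3 + O)**2
D(k, u) = -9 (D(k, u) = -(-3 + 0)**2*1 = -1*(-3)**2*1 = -1*9*1 = -9*1 = -9)
sqrt(D(-140, E(-4)) + 39178) = sqrt(-9 + 39178) = sqrt(39169)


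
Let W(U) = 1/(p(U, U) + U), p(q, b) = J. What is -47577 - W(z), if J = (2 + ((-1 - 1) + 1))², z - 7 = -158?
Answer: -7136549/150 ≈ -47577.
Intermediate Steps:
z = -151 (z = 7 - 158 = -151)
J = 1 (J = (2 + (-2 + 1))² = (2 - 1)² = 1² = 1)
p(q, b) = 1
W(U) = 1/(1 + U)
-47577 - W(z) = -47577 - 1/(1 - 151) = -47577 - 1/(-150) = -47577 - 1*(-1/150) = -47577 + 1/150 = -7136549/150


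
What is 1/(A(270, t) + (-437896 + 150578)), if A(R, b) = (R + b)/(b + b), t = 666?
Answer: -37/10630740 ≈ -3.4805e-6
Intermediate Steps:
A(R, b) = (R + b)/(2*b) (A(R, b) = (R + b)/((2*b)) = (R + b)*(1/(2*b)) = (R + b)/(2*b))
1/(A(270, t) + (-437896 + 150578)) = 1/((½)*(270 + 666)/666 + (-437896 + 150578)) = 1/((½)*(1/666)*936 - 287318) = 1/(26/37 - 287318) = 1/(-10630740/37) = -37/10630740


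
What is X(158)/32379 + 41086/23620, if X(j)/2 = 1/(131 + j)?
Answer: 192231782953/110512441110 ≈ 1.7395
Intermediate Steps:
X(j) = 2/(131 + j)
X(158)/32379 + 41086/23620 = (2/(131 + 158))/32379 + 41086/23620 = (2/289)*(1/32379) + 41086*(1/23620) = (2*(1/289))*(1/32379) + 20543/11810 = (2/289)*(1/32379) + 20543/11810 = 2/9357531 + 20543/11810 = 192231782953/110512441110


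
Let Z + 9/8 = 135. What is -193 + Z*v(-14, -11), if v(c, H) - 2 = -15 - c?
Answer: -473/8 ≈ -59.125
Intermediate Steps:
Z = 1071/8 (Z = -9/8 + 135 = 1071/8 ≈ 133.88)
v(c, H) = -13 - c (v(c, H) = 2 + (-15 - c) = -13 - c)
-193 + Z*v(-14, -11) = -193 + 1071*(-13 - 1*(-14))/8 = -193 + 1071*(-13 + 14)/8 = -193 + (1071/8)*1 = -193 + 1071/8 = -473/8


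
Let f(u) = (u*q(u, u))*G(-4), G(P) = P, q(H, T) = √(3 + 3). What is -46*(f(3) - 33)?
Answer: 1518 + 552*√6 ≈ 2870.1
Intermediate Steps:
q(H, T) = √6
f(u) = -4*u*√6 (f(u) = (u*√6)*(-4) = -4*u*√6)
-46*(f(3) - 33) = -46*(-4*3*√6 - 33) = -46*(-12*√6 - 33) = -46*(-33 - 12*√6) = 1518 + 552*√6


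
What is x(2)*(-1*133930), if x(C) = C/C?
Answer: -133930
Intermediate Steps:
x(C) = 1
x(2)*(-1*133930) = 1*(-1*133930) = 1*(-133930) = -133930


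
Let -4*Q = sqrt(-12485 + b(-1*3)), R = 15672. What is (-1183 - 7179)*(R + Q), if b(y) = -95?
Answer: -131049264 + 4181*I*sqrt(3145) ≈ -1.3105e+8 + 2.3447e+5*I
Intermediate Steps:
Q = -I*sqrt(3145)/2 (Q = -sqrt(-12485 - 95)/4 = -I*sqrt(3145)/2 ≈ -28.04*I)
(-1183 - 7179)*(R + Q) = (-1183 - 7179)*(15672 - I*sqrt(3145)/2) = -8362*(15672 - I*sqrt(3145)/2) = -131049264 + 4181*I*sqrt(3145)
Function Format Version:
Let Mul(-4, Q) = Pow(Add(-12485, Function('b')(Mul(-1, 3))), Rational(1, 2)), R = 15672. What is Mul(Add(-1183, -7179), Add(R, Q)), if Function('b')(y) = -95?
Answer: Add(-131049264, Mul(4181, I, Pow(3145, Rational(1, 2)))) ≈ Add(-1.3105e+8, Mul(2.3447e+5, I))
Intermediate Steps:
Q = Mul(Rational(-1, 2), I, Pow(3145, Rational(1, 2))) (Q = Mul(Rational(-1, 4), Pow(Add(-12485, -95), Rational(1, 2))) = Mul(Rational(-1, 4), Pow(-12580, Rational(1, 2))) = Mul(Rational(-1, 4), Mul(2, I, Pow(3145, Rational(1, 2)))) = Mul(Rational(-1, 2), I, Pow(3145, Rational(1, 2))) ≈ Mul(-28.040, I))
Mul(Add(-1183, -7179), Add(R, Q)) = Mul(Add(-1183, -7179), Add(15672, Mul(Rational(-1, 2), I, Pow(3145, Rational(1, 2))))) = Mul(-8362, Add(15672, Mul(Rational(-1, 2), I, Pow(3145, Rational(1, 2))))) = Add(-131049264, Mul(4181, I, Pow(3145, Rational(1, 2))))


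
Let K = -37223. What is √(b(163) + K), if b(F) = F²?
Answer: I*√10654 ≈ 103.22*I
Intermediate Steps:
√(b(163) + K) = √(163² - 37223) = √(26569 - 37223) = √(-10654) = I*√10654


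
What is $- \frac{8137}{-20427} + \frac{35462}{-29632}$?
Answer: $- \frac{241633345}{302646432} \approx -0.7984$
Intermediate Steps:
$- \frac{8137}{-20427} + \frac{35462}{-29632} = \left(-8137\right) \left(- \frac{1}{20427}\right) + 35462 \left(- \frac{1}{29632}\right) = \frac{8137}{20427} - \frac{17731}{14816} = - \frac{241633345}{302646432}$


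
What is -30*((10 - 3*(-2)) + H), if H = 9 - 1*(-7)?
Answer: -960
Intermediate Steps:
H = 16 (H = 9 + 7 = 16)
-30*((10 - 3*(-2)) + H) = -30*((10 - 3*(-2)) + 16) = -30*((10 - 1*(-6)) + 16) = -30*((10 + 6) + 16) = -30*(16 + 16) = -30*32 = -960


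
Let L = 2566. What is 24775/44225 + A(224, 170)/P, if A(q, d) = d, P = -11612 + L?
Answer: 4331928/8001187 ≈ 0.54141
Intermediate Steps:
P = -9046 (P = -11612 + 2566 = -9046)
24775/44225 + A(224, 170)/P = 24775/44225 + 170/(-9046) = 24775*(1/44225) + 170*(-1/9046) = 991/1769 - 85/4523 = 4331928/8001187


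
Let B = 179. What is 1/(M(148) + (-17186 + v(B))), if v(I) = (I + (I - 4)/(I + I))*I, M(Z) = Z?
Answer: 2/30181 ≈ 6.6267e-5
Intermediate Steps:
v(I) = I*(I + (-4 + I)/(2*I)) (v(I) = (I + (-4 + I)/((2*I)))*I = (I + (-4 + I)*(1/(2*I)))*I = (I + (-4 + I)/(2*I))*I = I*(I + (-4 + I)/(2*I)))
1/(M(148) + (-17186 + v(B))) = 1/(148 + (-17186 + (-2 + 179² + (½)*179))) = 1/(148 + (-17186 + (-2 + 32041 + 179/2))) = 1/(148 + (-17186 + 64257/2)) = 1/(148 + 29885/2) = 1/(30181/2) = 2/30181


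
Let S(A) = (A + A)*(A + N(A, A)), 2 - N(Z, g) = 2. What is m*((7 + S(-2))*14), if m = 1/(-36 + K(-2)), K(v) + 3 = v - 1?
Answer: -5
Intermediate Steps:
N(Z, g) = 0 (N(Z, g) = 2 - 1*2 = 2 - 2 = 0)
K(v) = -4 + v (K(v) = -3 + (v - 1) = -3 + (-1 + v) = -4 + v)
m = -1/42 (m = 1/(-36 + (-4 - 2)) = 1/(-36 - 6) = 1/(-42) = -1/42 ≈ -0.023810)
S(A) = 2*A**2 (S(A) = (A + A)*(A + 0) = (2*A)*A = 2*A**2)
m*((7 + S(-2))*14) = -(7 + 2*(-2)**2)*14/42 = -(7 + 2*4)*14/42 = -(7 + 8)*14/42 = -5*14/14 = -1/42*210 = -5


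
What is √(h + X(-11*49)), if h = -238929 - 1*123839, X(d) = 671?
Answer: 3*I*√40233 ≈ 601.75*I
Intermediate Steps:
h = -362768 (h = -238929 - 123839 = -362768)
√(h + X(-11*49)) = √(-362768 + 671) = √(-362097) = 3*I*√40233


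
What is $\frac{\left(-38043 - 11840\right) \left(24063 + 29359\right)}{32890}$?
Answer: $- \frac{1332424813}{16445} \approx -81023.0$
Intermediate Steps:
$\frac{\left(-38043 - 11840\right) \left(24063 + 29359\right)}{32890} = \left(-49883\right) 53422 \cdot \frac{1}{32890} = \left(-2664849626\right) \frac{1}{32890} = - \frac{1332424813}{16445}$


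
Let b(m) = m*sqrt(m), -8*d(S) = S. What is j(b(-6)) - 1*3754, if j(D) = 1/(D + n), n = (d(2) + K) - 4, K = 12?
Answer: -16581294/4417 + 96*I*sqrt(6)/4417 ≈ -3754.0 + 0.053238*I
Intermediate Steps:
d(S) = -S/8
b(m) = m**(3/2)
n = 31/4 (n = (-1/8*2 + 12) - 4 = (-1/4 + 12) - 4 = 47/4 - 4 = 31/4 ≈ 7.7500)
j(D) = 1/(31/4 + D) (j(D) = 1/(D + 31/4) = 1/(31/4 + D))
j(b(-6)) - 1*3754 = 4/(31 + 4*(-6)**(3/2)) - 1*3754 = 4/(31 + 4*(-6*I*sqrt(6))) - 3754 = 4/(31 - 24*I*sqrt(6)) - 3754 = -3754 + 4/(31 - 24*I*sqrt(6))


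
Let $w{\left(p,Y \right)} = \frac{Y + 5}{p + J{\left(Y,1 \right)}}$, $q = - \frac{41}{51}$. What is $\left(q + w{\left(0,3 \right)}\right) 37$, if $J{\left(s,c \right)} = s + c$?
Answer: $\frac{2257}{51} \approx 44.255$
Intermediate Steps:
$J{\left(s,c \right)} = c + s$
$q = - \frac{41}{51}$ ($q = \left(-41\right) \frac{1}{51} = - \frac{41}{51} \approx -0.80392$)
$w{\left(p,Y \right)} = \frac{5 + Y}{1 + Y + p}$ ($w{\left(p,Y \right)} = \frac{Y + 5}{p + \left(1 + Y\right)} = \frac{5 + Y}{1 + Y + p}$)
$\left(q + w{\left(0,3 \right)}\right) 37 = \left(- \frac{41}{51} + \frac{5 + 3}{1 + 3 + 0}\right) 37 = \left(- \frac{41}{51} + \frac{1}{4} \cdot 8\right) 37 = \left(- \frac{41}{51} + 2\right) 37 = \frac{61}{51} \cdot 37 = \frac{2257}{51}$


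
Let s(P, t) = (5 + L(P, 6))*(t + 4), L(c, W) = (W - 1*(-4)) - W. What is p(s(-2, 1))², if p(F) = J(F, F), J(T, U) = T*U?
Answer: 4100625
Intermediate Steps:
L(c, W) = 4 (L(c, W) = (W + 4) - W = (4 + W) - W = 4)
s(P, t) = 36 + 9*t (s(P, t) = (5 + 4)*(t + 4) = 9*(4 + t) = 36 + 9*t)
p(F) = F² (p(F) = F*F = F²)
p(s(-2, 1))² = ((36 + 9*1)²)² = ((36 + 9)²)² = (45²)² = 2025² = 4100625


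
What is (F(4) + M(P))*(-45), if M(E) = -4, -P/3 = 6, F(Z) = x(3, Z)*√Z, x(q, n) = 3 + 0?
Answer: -90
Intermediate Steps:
x(q, n) = 3
F(Z) = 3*√Z
P = -18 (P = -3*6 = -18)
(F(4) + M(P))*(-45) = (3*√4 - 4)*(-45) = (3*2 - 4)*(-45) = (6 - 4)*(-45) = 2*(-45) = -90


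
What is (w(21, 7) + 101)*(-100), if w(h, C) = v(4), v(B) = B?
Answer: -10500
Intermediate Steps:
w(h, C) = 4
(w(21, 7) + 101)*(-100) = (4 + 101)*(-100) = 105*(-100) = -10500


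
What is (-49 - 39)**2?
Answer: 7744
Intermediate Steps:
(-49 - 39)**2 = (-88)**2 = 7744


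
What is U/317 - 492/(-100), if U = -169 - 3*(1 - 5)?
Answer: 35066/7925 ≈ 4.4247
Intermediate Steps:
U = -157 (U = -169 - 3*(-4) = -169 + 12 = -157)
U/317 - 492/(-100) = -157/317 - 492/(-100) = -157*1/317 - 492*(-1/100) = -157/317 + 123/25 = 35066/7925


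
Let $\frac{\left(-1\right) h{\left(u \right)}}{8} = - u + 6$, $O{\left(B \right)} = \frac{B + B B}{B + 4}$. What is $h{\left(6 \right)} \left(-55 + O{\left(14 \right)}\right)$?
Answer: $0$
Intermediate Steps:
$O{\left(B \right)} = \frac{B + B^{2}}{4 + B}$
$h{\left(u \right)} = -48 + 8 u$ ($h{\left(u \right)} = - 8 \left(- u + 6\right) = - 8 \left(6 - u\right) = -48 + 8 u$)
$h{\left(6 \right)} \left(-55 + O{\left(14 \right)}\right) = \left(-48 + 8 \cdot 6\right) \left(-55 + \frac{14 \left(1 + 14\right)}{4 + 14}\right) = \left(-48 + 48\right) \left(-55 + 14 \cdot \frac{1}{18} \cdot 15\right) = 0 \left(-55 + 14 \cdot \frac{1}{18} \cdot 15\right) = 0 \left(-55 + \frac{35}{3}\right) = 0 \left(- \frac{130}{3}\right) = 0$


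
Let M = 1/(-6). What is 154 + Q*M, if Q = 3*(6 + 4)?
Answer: 149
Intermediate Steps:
Q = 30 (Q = 3*10 = 30)
M = -⅙ ≈ -0.16667
154 + Q*M = 154 + 30*(-⅙) = 154 - 5 = 149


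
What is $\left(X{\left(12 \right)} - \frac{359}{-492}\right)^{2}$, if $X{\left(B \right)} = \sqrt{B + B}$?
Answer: $\frac{5938417}{242064} + \frac{359 \sqrt{6}}{123} \approx 31.682$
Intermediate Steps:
$X{\left(B \right)} = \sqrt{2} \sqrt{B}$ ($X{\left(B \right)} = \sqrt{2 B} = \sqrt{2} \sqrt{B}$)
$\left(X{\left(12 \right)} - \frac{359}{-492}\right)^{2} = \left(\sqrt{2} \sqrt{12} - \frac{359}{-492}\right)^{2} = \left(\sqrt{2} \cdot 2 \sqrt{3} - - \frac{359}{492}\right)^{2} = \left(2 \sqrt{6} + \frac{359}{492}\right)^{2} = \left(\frac{359}{492} + 2 \sqrt{6}\right)^{2}$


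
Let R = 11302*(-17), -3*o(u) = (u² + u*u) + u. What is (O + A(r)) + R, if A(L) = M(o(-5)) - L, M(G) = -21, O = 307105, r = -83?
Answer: 115033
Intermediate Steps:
o(u) = -2*u²/3 - u/3 (o(u) = -((u² + u*u) + u)/3 = -((u² + u²) + u)/3 = -(2*u² + u)/3 = -(u + 2*u²)/3 = -2*u²/3 - u/3)
R = -192134
A(L) = -21 - L
(O + A(r)) + R = (307105 + (-21 - 1*(-83))) - 192134 = (307105 + (-21 + 83)) - 192134 = (307105 + 62) - 192134 = 307167 - 192134 = 115033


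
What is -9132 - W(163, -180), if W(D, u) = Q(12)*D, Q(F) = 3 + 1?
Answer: -9784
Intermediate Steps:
Q(F) = 4
W(D, u) = 4*D
-9132 - W(163, -180) = -9132 - 4*163 = -9132 - 1*652 = -9132 - 652 = -9784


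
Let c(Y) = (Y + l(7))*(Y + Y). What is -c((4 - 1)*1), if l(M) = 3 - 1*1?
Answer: -30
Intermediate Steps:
l(M) = 2 (l(M) = 3 - 1 = 2)
c(Y) = 2*Y*(2 + Y) (c(Y) = (Y + 2)*(Y + Y) = (2 + Y)*(2*Y) = 2*Y*(2 + Y))
-c((4 - 1)*1) = -2*(4 - 1)*1*(2 + (4 - 1)*1) = -2*3*1*(2 + 3*1) = -2*3*(2 + 3) = -2*3*5 = -1*30 = -30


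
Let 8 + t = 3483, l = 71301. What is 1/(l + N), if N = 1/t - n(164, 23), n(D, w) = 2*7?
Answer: 3475/247722326 ≈ 1.4028e-5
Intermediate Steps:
n(D, w) = 14
t = 3475 (t = -8 + 3483 = 3475)
N = -48649/3475 (N = 1/3475 - 1*14 = 1/3475 - 14 = -48649/3475 ≈ -14.000)
1/(l + N) = 1/(71301 - 48649/3475) = 1/(247722326/3475) = 3475/247722326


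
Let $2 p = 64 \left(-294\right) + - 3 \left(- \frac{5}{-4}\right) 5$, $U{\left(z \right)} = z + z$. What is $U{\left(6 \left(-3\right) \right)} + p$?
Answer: $- \frac{75627}{8} \approx -9453.4$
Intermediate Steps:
$U{\left(z \right)} = 2 z$
$p = - \frac{75339}{8}$ ($p = \frac{64 \left(-294\right) + - 3 \left(- \frac{5}{-4}\right) 5}{2} = \frac{-18816 + - 3 \left(\left(-5\right) \left(- \frac{1}{4}\right)\right) 5}{2} = \frac{-18816 + \left(-3\right) \frac{5}{4} \cdot 5}{2} = \frac{-18816 - \frac{75}{4}}{2} = \frac{1}{2} \left(- \frac{75339}{4}\right) = - \frac{75339}{8} \approx -9417.4$)
$U{\left(6 \left(-3\right) \right)} + p = 2 \cdot 6 \left(-3\right) - \frac{75339}{8} = 2 \left(-18\right) - \frac{75339}{8} = -36 - \frac{75339}{8} = - \frac{75627}{8}$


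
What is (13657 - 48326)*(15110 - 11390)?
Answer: -128968680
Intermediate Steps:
(13657 - 48326)*(15110 - 11390) = -34669*3720 = -128968680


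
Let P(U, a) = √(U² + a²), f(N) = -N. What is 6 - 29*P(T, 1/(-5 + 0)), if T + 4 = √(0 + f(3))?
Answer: 6 - 29*√(326 - 200*I*√3)/5 ≈ -110.12 + 50.177*I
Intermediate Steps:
T = -4 + I*√3 (T = -4 + √(0 - 1*3) = -4 + √(0 - 3) = -4 + √(-3) = -4 + I*√3 ≈ -4.0 + 1.732*I)
6 - 29*P(T, 1/(-5 + 0)) = 6 - 29*√((-4 + I*√3)² + (1/(-5 + 0))²) = 6 - 29*√((-4 + I*√3)² + (1/(-5))²) = 6 - 29*√((-4 + I*√3)² + (-⅕)²) = 6 - 29*√((-4 + I*√3)² + 1/25) = 6 - 29*√(1/25 + (-4 + I*√3)²)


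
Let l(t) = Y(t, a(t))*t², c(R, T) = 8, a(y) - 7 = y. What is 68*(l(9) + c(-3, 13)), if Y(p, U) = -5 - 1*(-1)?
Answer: -21488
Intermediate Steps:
a(y) = 7 + y
Y(p, U) = -4 (Y(p, U) = -5 + 1 = -4)
l(t) = -4*t²
68*(l(9) + c(-3, 13)) = 68*(-4*9² + 8) = 68*(-4*81 + 8) = 68*(-324 + 8) = 68*(-316) = -21488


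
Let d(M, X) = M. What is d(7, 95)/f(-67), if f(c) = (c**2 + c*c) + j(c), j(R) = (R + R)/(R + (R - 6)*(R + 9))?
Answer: 4167/5344456 ≈ 0.00077969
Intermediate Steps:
j(R) = 2*R/(R + (-6 + R)*(9 + R)) (j(R) = (2*R)/(R + (-6 + R)*(9 + R)) = 2*R/(R + (-6 + R)*(9 + R)))
f(c) = 2*c**2 + 2*c/(-54 + c**2 + 4*c) (f(c) = (c**2 + c*c) + 2*c/(-54 + c**2 + 4*c) = (c**2 + c**2) + 2*c/(-54 + c**2 + 4*c) = 2*c**2 + 2*c/(-54 + c**2 + 4*c))
d(7, 95)/f(-67) = 7/((2*(-67)*(1 - 67*(-54 + (-67)**2 + 4*(-67)))/(-54 + (-67)**2 + 4*(-67)))) = 7/((2*(-67)*(1 - 67*(-54 + 4489 - 268))/(-54 + 4489 - 268))) = 7/((2*(-67)*(1 - 67*4167)/4167)) = 7/((2*(-67)*(1/4167)*(1 - 279189))) = 7/((2*(-67)*(1/4167)*(-279188))) = 7/(37411192/4167) = 7*(4167/37411192) = 4167/5344456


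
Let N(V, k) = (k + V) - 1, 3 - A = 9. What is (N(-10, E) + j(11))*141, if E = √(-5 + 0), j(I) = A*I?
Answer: -10857 + 141*I*√5 ≈ -10857.0 + 315.29*I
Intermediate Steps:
A = -6 (A = 3 - 1*9 = 3 - 9 = -6)
j(I) = -6*I
E = I*√5 (E = √(-5) = I*√5 ≈ 2.2361*I)
N(V, k) = -1 + V + k (N(V, k) = (V + k) - 1 = -1 + V + k)
(N(-10, E) + j(11))*141 = ((-1 - 10 + I*√5) - 6*11)*141 = ((-11 + I*√5) - 66)*141 = (-77 + I*√5)*141 = -10857 + 141*I*√5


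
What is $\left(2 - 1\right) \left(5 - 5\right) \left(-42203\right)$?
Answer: $0$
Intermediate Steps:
$\left(2 - 1\right) \left(5 - 5\right) \left(-42203\right) = 1 \cdot 0 \left(-42203\right) = 0 \left(-42203\right) = 0$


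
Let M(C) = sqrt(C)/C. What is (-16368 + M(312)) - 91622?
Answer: -107990 + sqrt(78)/156 ≈ -1.0799e+5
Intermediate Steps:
M(C) = 1/sqrt(C)
(-16368 + M(312)) - 91622 = (-16368 + 1/sqrt(312)) - 91622 = (-16368 + sqrt(78)/156) - 91622 = -107990 + sqrt(78)/156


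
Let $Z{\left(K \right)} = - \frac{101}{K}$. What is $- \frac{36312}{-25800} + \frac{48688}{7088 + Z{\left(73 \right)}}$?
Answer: $\frac{4603500499}{556122225} \approx 8.2779$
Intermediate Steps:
$- \frac{36312}{-25800} + \frac{48688}{7088 + Z{\left(73 \right)}} = - \frac{36312}{-25800} + \frac{48688}{7088 - \frac{101}{73}} = \left(-36312\right) \left(- \frac{1}{25800}\right) + \frac{48688}{7088 - \frac{101}{73}} = \frac{1513}{1075} + \frac{48688}{7088 - \frac{101}{73}} = \frac{1513}{1075} + \frac{48688}{\frac{517323}{73}} = \frac{1513}{1075} + 48688 \cdot \frac{73}{517323} = \frac{1513}{1075} + \frac{3554224}{517323} = \frac{4603500499}{556122225}$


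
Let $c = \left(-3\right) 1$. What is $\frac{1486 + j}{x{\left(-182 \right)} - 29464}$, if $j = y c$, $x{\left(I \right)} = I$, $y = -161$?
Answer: $- \frac{1969}{29646} \approx -0.066417$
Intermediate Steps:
$c = -3$
$j = 483$ ($j = \left(-161\right) \left(-3\right) = 483$)
$\frac{1486 + j}{x{\left(-182 \right)} - 29464} = \frac{1486 + 483}{-182 - 29464} = \frac{1969}{-29646} = 1969 \left(- \frac{1}{29646}\right) = - \frac{1969}{29646}$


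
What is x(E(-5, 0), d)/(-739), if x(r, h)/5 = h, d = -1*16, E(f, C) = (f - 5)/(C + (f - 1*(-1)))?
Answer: 80/739 ≈ 0.10825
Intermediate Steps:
E(f, C) = (-5 + f)/(1 + C + f) (E(f, C) = (-5 + f)/(C + (f + 1)) = (-5 + f)/(C + (1 + f)) = (-5 + f)/(1 + C + f))
d = -16
x(r, h) = 5*h
x(E(-5, 0), d)/(-739) = (5*(-16))/(-739) = -80*(-1/739) = 80/739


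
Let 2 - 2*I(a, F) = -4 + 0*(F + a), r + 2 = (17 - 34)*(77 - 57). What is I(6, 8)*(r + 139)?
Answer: -609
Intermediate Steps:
r = -342 (r = -2 + (17 - 34)*(77 - 57) = -2 - 17*20 = -2 - 340 = -342)
I(a, F) = 3 (I(a, F) = 1 - (-4 + 0*(F + a))/2 = 1 - (-4 + 0)/2 = 1 - ½*(-4) = 1 + 2 = 3)
I(6, 8)*(r + 139) = 3*(-342 + 139) = 3*(-203) = -609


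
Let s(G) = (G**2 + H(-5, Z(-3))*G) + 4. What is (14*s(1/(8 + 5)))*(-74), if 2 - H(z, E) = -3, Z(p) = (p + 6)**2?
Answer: -768712/169 ≈ -4548.6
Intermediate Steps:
Z(p) = (6 + p)**2
H(z, E) = 5 (H(z, E) = 2 - 1*(-3) = 2 + 3 = 5)
s(G) = 4 + G**2 + 5*G (s(G) = (G**2 + 5*G) + 4 = 4 + G**2 + 5*G)
(14*s(1/(8 + 5)))*(-74) = (14*(4 + (1/(8 + 5))**2 + 5/(8 + 5)))*(-74) = (14*(4 + (1/13)**2 + 5/13))*(-74) = (14*(4 + (1/13)**2 + 5*(1/13)))*(-74) = (14*(4 + 1/169 + 5/13))*(-74) = (14*(742/169))*(-74) = (10388/169)*(-74) = -768712/169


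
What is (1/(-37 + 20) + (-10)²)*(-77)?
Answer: -130823/17 ≈ -7695.5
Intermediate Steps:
(1/(-37 + 20) + (-10)²)*(-77) = (1/(-17) + 100)*(-77) = (-1/17 + 100)*(-77) = (1699/17)*(-77) = -130823/17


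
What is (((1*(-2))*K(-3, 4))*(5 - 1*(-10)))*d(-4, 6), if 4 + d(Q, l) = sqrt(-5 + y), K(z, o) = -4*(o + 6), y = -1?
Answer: -4800 + 1200*I*sqrt(6) ≈ -4800.0 + 2939.4*I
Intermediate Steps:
K(z, o) = -24 - 4*o (K(z, o) = -4*(6 + o) = -24 - 4*o)
d(Q, l) = -4 + I*sqrt(6) (d(Q, l) = -4 + sqrt(-5 - 1) = -4 + sqrt(-6) = -4 + I*sqrt(6))
(((1*(-2))*K(-3, 4))*(5 - 1*(-10)))*d(-4, 6) = (((1*(-2))*(-24 - 4*4))*(5 - 1*(-10)))*(-4 + I*sqrt(6)) = ((-2*(-24 - 16))*(5 + 10))*(-4 + I*sqrt(6)) = (-2*(-40)*15)*(-4 + I*sqrt(6)) = (80*15)*(-4 + I*sqrt(6)) = 1200*(-4 + I*sqrt(6)) = -4800 + 1200*I*sqrt(6)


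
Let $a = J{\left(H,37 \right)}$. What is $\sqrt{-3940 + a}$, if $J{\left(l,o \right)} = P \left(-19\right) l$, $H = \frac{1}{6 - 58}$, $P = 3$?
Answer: $\frac{i \sqrt{2662699}}{26} \approx 62.761 i$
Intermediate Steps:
$H = - \frac{1}{52}$ ($H = \frac{1}{-52} = - \frac{1}{52} \approx -0.019231$)
$J{\left(l,o \right)} = - 57 l$ ($J{\left(l,o \right)} = 3 \left(-19\right) l = - 57 l$)
$a = \frac{57}{52}$ ($a = \left(-57\right) \left(- \frac{1}{52}\right) = \frac{57}{52} \approx 1.0962$)
$\sqrt{-3940 + a} = \sqrt{-3940 + \frac{57}{52}} = \sqrt{- \frac{204823}{52}} = \frac{i \sqrt{2662699}}{26}$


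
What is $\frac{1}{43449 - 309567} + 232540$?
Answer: $\frac{61883079719}{266118} \approx 2.3254 \cdot 10^{5}$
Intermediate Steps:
$\frac{1}{43449 - 309567} + 232540 = \frac{1}{-266118} + 232540 = - \frac{1}{266118} + 232540 = \frac{61883079719}{266118}$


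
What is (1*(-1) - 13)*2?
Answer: -28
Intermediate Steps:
(1*(-1) - 13)*2 = (-1 - 13)*2 = -14*2 = -28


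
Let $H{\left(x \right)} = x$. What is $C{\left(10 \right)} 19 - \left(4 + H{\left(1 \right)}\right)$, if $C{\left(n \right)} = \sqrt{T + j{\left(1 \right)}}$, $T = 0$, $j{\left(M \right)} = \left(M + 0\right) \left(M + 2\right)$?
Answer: $-5 + 19 \sqrt{3} \approx 27.909$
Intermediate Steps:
$j{\left(M \right)} = M \left(2 + M\right)$
$C{\left(n \right)} = \sqrt{3}$ ($C{\left(n \right)} = \sqrt{0 + 1 \left(2 + 1\right)} = \sqrt{0 + 1 \cdot 3} = \sqrt{0 + 3} = \sqrt{3}$)
$C{\left(10 \right)} 19 - \left(4 + H{\left(1 \right)}\right) = \sqrt{3} \cdot 19 - \left(4 + 1\right) = 19 \sqrt{3} - 5 = -5 + 19 \sqrt{3}$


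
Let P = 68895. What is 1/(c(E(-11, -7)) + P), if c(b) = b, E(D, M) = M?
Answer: 1/68888 ≈ 1.4516e-5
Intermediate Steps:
1/(c(E(-11, -7)) + P) = 1/(-7 + 68895) = 1/68888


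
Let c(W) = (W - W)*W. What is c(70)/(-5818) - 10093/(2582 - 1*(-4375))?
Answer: -10093/6957 ≈ -1.4508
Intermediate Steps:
c(W) = 0 (c(W) = 0*W = 0)
c(70)/(-5818) - 10093/(2582 - 1*(-4375)) = 0/(-5818) - 10093/(2582 - 1*(-4375)) = 0*(-1/5818) - 10093/(2582 + 4375) = 0 - 10093/6957 = -10093/6957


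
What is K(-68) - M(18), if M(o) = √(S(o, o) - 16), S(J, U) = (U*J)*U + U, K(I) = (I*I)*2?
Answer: 9248 - √5834 ≈ 9171.6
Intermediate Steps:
K(I) = 2*I² (K(I) = I²*2 = 2*I²)
S(J, U) = U + J*U² (S(J, U) = (J*U)*U + U = J*U² + U = U + J*U²)
M(o) = √(-16 + o*(1 + o²)) (M(o) = √(o*(1 + o*o) - 16) = √(o*(1 + o²) - 16) = √(-16 + o*(1 + o²)))
K(-68) - M(18) = 2*(-68)² - √(-16 + 18 + 18³) = 2*4624 - √(-16 + 18 + 5832) = 9248 - √5834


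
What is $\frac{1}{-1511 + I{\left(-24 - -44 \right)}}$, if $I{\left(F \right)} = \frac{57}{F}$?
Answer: $- \frac{20}{30163} \approx -0.00066306$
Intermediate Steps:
$\frac{1}{-1511 + I{\left(-24 - -44 \right)}} = \frac{1}{-1511 + \frac{57}{-24 - -44}} = \frac{1}{-1511 + \frac{57}{-24 + 44}} = \frac{1}{-1511 + \frac{57}{20}} = \frac{1}{- \frac{30163}{20}} = - \frac{20}{30163}$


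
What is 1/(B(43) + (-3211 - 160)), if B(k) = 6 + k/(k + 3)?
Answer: -46/154747 ≈ -0.00029726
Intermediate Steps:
B(k) = 6 + k/(3 + k)
1/(B(43) + (-3211 - 160)) = 1/((18 + 7*43)/(3 + 43) + (-3211 - 160)) = 1/((18 + 301)/46 - 3371) = 1/((1/46)*319 - 3371) = 1/(319/46 - 3371) = 1/(-154747/46) = -46/154747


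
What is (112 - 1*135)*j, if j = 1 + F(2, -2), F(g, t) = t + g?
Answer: -23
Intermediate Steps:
F(g, t) = g + t
j = 1 (j = 1 + (2 - 2) = 1 + 0 = 1)
(112 - 1*135)*j = (112 - 1*135)*1 = (112 - 135)*1 = -23*1 = -23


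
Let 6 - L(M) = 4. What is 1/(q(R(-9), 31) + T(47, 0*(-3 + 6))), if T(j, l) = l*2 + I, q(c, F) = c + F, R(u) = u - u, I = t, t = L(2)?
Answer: 1/33 ≈ 0.030303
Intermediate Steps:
L(M) = 2 (L(M) = 6 - 1*4 = 6 - 4 = 2)
t = 2
I = 2
R(u) = 0
q(c, F) = F + c
T(j, l) = 2 + 2*l (T(j, l) = l*2 + 2 = 2*l + 2 = 2 + 2*l)
1/(q(R(-9), 31) + T(47, 0*(-3 + 6))) = 1/((31 + 0) + (2 + 2*(0*(-3 + 6)))) = 1/(31 + (2 + 2*(0*3))) = 1/(31 + (2 + 2*0)) = 1/(31 + (2 + 0)) = 1/(31 + 2) = 1/33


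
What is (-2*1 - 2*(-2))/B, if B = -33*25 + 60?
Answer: -2/765 ≈ -0.0026144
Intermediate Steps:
B = -765 (B = -825 + 60 = -765)
(-2*1 - 2*(-2))/B = (-2*1 - 2*(-2))/(-765) = (-2 + 4)*(-1/765) = 2*(-1/765) = -2/765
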